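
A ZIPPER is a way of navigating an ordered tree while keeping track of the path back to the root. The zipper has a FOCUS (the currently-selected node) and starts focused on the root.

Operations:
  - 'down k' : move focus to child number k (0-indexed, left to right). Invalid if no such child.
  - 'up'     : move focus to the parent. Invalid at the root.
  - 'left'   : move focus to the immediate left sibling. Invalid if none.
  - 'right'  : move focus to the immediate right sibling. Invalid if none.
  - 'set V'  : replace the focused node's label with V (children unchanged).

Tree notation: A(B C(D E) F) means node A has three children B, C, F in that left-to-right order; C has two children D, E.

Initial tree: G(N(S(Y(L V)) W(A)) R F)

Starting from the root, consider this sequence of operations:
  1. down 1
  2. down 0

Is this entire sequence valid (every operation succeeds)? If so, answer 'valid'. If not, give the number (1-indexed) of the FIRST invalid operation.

Answer: 2

Derivation:
Step 1 (down 1): focus=R path=1 depth=1 children=[] left=['N'] right=['F'] parent=G
Step 2 (down 0): INVALID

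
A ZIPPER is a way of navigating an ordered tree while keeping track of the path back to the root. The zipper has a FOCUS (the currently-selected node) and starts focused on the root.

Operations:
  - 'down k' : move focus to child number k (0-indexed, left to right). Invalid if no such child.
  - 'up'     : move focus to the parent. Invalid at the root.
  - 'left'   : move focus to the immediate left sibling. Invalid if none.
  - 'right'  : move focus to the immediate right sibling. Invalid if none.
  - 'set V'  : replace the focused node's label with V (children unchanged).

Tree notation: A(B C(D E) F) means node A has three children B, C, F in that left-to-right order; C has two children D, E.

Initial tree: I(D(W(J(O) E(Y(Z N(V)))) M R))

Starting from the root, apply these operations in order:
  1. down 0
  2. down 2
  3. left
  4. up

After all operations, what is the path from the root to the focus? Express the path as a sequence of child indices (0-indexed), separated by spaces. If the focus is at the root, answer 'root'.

Step 1 (down 0): focus=D path=0 depth=1 children=['W', 'M', 'R'] left=[] right=[] parent=I
Step 2 (down 2): focus=R path=0/2 depth=2 children=[] left=['W', 'M'] right=[] parent=D
Step 3 (left): focus=M path=0/1 depth=2 children=[] left=['W'] right=['R'] parent=D
Step 4 (up): focus=D path=0 depth=1 children=['W', 'M', 'R'] left=[] right=[] parent=I

Answer: 0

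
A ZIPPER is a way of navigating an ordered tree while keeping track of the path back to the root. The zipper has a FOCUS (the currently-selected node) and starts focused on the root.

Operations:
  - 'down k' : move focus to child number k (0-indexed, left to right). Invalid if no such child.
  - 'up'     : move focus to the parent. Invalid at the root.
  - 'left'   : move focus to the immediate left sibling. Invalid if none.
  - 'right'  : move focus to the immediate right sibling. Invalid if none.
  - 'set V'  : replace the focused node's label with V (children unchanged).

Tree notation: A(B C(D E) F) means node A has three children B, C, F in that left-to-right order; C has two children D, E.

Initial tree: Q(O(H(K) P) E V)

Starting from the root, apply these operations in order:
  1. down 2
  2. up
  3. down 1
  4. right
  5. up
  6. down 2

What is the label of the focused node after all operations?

Step 1 (down 2): focus=V path=2 depth=1 children=[] left=['O', 'E'] right=[] parent=Q
Step 2 (up): focus=Q path=root depth=0 children=['O', 'E', 'V'] (at root)
Step 3 (down 1): focus=E path=1 depth=1 children=[] left=['O'] right=['V'] parent=Q
Step 4 (right): focus=V path=2 depth=1 children=[] left=['O', 'E'] right=[] parent=Q
Step 5 (up): focus=Q path=root depth=0 children=['O', 'E', 'V'] (at root)
Step 6 (down 2): focus=V path=2 depth=1 children=[] left=['O', 'E'] right=[] parent=Q

Answer: V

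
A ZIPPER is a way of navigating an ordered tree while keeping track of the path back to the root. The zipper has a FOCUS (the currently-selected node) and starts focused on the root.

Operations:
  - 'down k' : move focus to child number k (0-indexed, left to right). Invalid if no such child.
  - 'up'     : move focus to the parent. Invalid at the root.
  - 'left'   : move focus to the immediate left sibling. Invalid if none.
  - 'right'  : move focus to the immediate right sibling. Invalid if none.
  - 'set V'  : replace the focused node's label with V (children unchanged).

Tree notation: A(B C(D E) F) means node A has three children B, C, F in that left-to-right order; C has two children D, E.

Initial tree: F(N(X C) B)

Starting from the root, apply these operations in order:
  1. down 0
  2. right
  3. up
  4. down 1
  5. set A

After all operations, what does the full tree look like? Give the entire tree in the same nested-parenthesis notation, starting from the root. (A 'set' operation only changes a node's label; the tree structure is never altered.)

Answer: F(N(X C) A)

Derivation:
Step 1 (down 0): focus=N path=0 depth=1 children=['X', 'C'] left=[] right=['B'] parent=F
Step 2 (right): focus=B path=1 depth=1 children=[] left=['N'] right=[] parent=F
Step 3 (up): focus=F path=root depth=0 children=['N', 'B'] (at root)
Step 4 (down 1): focus=B path=1 depth=1 children=[] left=['N'] right=[] parent=F
Step 5 (set A): focus=A path=1 depth=1 children=[] left=['N'] right=[] parent=F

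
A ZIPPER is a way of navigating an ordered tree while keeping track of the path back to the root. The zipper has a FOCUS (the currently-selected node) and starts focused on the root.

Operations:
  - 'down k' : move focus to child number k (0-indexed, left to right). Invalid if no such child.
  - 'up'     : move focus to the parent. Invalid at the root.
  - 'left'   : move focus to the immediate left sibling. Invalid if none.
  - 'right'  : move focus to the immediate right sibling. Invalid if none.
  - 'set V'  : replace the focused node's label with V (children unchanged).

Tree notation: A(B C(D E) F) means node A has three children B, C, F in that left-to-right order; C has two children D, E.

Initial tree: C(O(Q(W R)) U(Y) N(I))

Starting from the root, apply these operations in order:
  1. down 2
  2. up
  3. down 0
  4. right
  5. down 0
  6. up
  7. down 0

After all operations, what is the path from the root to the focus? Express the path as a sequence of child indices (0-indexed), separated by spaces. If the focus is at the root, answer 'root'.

Answer: 1 0

Derivation:
Step 1 (down 2): focus=N path=2 depth=1 children=['I'] left=['O', 'U'] right=[] parent=C
Step 2 (up): focus=C path=root depth=0 children=['O', 'U', 'N'] (at root)
Step 3 (down 0): focus=O path=0 depth=1 children=['Q'] left=[] right=['U', 'N'] parent=C
Step 4 (right): focus=U path=1 depth=1 children=['Y'] left=['O'] right=['N'] parent=C
Step 5 (down 0): focus=Y path=1/0 depth=2 children=[] left=[] right=[] parent=U
Step 6 (up): focus=U path=1 depth=1 children=['Y'] left=['O'] right=['N'] parent=C
Step 7 (down 0): focus=Y path=1/0 depth=2 children=[] left=[] right=[] parent=U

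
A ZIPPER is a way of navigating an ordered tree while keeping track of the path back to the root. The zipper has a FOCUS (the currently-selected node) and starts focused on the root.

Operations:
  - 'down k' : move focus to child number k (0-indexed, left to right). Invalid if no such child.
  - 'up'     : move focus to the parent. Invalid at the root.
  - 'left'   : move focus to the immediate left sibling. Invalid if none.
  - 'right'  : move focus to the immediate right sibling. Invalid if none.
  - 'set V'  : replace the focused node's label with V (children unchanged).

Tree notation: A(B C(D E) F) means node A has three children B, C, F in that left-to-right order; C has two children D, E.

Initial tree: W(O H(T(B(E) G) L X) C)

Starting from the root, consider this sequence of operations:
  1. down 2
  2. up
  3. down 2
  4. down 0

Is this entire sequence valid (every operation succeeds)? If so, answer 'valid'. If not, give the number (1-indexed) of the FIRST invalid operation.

Step 1 (down 2): focus=C path=2 depth=1 children=[] left=['O', 'H'] right=[] parent=W
Step 2 (up): focus=W path=root depth=0 children=['O', 'H', 'C'] (at root)
Step 3 (down 2): focus=C path=2 depth=1 children=[] left=['O', 'H'] right=[] parent=W
Step 4 (down 0): INVALID

Answer: 4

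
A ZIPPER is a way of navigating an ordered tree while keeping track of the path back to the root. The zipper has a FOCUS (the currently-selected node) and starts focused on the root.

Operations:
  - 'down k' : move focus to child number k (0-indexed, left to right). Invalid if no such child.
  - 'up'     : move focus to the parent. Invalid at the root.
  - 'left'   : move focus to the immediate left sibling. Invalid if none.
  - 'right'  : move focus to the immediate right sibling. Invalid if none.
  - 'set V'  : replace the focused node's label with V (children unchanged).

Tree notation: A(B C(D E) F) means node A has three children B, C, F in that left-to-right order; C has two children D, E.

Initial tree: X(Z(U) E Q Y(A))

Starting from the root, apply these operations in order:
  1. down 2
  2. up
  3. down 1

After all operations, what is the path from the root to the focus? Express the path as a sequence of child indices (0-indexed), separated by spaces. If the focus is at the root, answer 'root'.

Answer: 1

Derivation:
Step 1 (down 2): focus=Q path=2 depth=1 children=[] left=['Z', 'E'] right=['Y'] parent=X
Step 2 (up): focus=X path=root depth=0 children=['Z', 'E', 'Q', 'Y'] (at root)
Step 3 (down 1): focus=E path=1 depth=1 children=[] left=['Z'] right=['Q', 'Y'] parent=X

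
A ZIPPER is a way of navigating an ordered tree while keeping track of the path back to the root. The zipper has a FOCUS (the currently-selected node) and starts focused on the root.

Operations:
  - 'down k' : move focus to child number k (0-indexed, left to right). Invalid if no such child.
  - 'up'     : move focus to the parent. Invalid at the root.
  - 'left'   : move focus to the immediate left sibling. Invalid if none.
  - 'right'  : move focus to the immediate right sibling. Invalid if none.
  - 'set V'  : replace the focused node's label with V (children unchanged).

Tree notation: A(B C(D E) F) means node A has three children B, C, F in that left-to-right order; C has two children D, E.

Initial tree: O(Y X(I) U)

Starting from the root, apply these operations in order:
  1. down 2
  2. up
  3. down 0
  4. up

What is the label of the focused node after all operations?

Step 1 (down 2): focus=U path=2 depth=1 children=[] left=['Y', 'X'] right=[] parent=O
Step 2 (up): focus=O path=root depth=0 children=['Y', 'X', 'U'] (at root)
Step 3 (down 0): focus=Y path=0 depth=1 children=[] left=[] right=['X', 'U'] parent=O
Step 4 (up): focus=O path=root depth=0 children=['Y', 'X', 'U'] (at root)

Answer: O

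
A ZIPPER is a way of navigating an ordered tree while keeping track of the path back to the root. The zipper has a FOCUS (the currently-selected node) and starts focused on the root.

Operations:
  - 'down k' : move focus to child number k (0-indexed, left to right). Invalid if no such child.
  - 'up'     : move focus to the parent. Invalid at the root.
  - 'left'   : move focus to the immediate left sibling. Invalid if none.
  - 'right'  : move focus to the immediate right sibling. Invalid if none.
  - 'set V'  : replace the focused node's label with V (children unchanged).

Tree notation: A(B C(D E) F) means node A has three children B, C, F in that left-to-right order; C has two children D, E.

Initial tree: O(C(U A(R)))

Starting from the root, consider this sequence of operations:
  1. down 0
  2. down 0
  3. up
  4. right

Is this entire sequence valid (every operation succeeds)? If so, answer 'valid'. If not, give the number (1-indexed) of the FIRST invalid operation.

Answer: 4

Derivation:
Step 1 (down 0): focus=C path=0 depth=1 children=['U', 'A'] left=[] right=[] parent=O
Step 2 (down 0): focus=U path=0/0 depth=2 children=[] left=[] right=['A'] parent=C
Step 3 (up): focus=C path=0 depth=1 children=['U', 'A'] left=[] right=[] parent=O
Step 4 (right): INVALID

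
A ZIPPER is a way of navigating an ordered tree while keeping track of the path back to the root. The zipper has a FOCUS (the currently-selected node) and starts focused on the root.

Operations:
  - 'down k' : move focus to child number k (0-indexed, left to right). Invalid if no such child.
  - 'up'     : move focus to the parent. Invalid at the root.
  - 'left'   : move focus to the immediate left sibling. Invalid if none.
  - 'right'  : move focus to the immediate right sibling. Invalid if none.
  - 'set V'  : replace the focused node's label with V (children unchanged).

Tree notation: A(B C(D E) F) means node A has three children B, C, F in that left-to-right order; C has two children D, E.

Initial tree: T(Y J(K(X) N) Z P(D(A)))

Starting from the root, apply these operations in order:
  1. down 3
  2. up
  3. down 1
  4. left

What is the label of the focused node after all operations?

Answer: Y

Derivation:
Step 1 (down 3): focus=P path=3 depth=1 children=['D'] left=['Y', 'J', 'Z'] right=[] parent=T
Step 2 (up): focus=T path=root depth=0 children=['Y', 'J', 'Z', 'P'] (at root)
Step 3 (down 1): focus=J path=1 depth=1 children=['K', 'N'] left=['Y'] right=['Z', 'P'] parent=T
Step 4 (left): focus=Y path=0 depth=1 children=[] left=[] right=['J', 'Z', 'P'] parent=T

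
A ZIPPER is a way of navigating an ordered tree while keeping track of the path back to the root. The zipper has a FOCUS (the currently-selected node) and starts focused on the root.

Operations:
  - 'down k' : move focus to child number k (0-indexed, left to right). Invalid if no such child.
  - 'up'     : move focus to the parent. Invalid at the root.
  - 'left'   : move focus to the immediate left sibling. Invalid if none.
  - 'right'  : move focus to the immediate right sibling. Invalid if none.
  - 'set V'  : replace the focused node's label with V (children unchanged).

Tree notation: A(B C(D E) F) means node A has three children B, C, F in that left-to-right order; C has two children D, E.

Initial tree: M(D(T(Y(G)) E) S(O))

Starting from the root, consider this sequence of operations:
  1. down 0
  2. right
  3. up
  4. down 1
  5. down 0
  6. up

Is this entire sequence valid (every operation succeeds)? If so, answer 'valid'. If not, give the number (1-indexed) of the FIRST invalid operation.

Answer: valid

Derivation:
Step 1 (down 0): focus=D path=0 depth=1 children=['T', 'E'] left=[] right=['S'] parent=M
Step 2 (right): focus=S path=1 depth=1 children=['O'] left=['D'] right=[] parent=M
Step 3 (up): focus=M path=root depth=0 children=['D', 'S'] (at root)
Step 4 (down 1): focus=S path=1 depth=1 children=['O'] left=['D'] right=[] parent=M
Step 5 (down 0): focus=O path=1/0 depth=2 children=[] left=[] right=[] parent=S
Step 6 (up): focus=S path=1 depth=1 children=['O'] left=['D'] right=[] parent=M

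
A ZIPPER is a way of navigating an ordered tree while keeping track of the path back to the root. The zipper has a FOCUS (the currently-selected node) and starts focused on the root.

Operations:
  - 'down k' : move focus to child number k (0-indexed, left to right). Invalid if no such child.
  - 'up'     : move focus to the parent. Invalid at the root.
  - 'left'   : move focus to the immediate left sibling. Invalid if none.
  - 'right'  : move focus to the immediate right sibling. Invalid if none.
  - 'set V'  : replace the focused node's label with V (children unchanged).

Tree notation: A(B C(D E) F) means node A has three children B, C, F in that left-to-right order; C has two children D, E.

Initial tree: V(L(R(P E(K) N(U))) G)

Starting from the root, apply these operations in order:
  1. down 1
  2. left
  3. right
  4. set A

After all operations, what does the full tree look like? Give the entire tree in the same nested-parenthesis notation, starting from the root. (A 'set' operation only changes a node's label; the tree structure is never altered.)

Answer: V(L(R(P E(K) N(U))) A)

Derivation:
Step 1 (down 1): focus=G path=1 depth=1 children=[] left=['L'] right=[] parent=V
Step 2 (left): focus=L path=0 depth=1 children=['R'] left=[] right=['G'] parent=V
Step 3 (right): focus=G path=1 depth=1 children=[] left=['L'] right=[] parent=V
Step 4 (set A): focus=A path=1 depth=1 children=[] left=['L'] right=[] parent=V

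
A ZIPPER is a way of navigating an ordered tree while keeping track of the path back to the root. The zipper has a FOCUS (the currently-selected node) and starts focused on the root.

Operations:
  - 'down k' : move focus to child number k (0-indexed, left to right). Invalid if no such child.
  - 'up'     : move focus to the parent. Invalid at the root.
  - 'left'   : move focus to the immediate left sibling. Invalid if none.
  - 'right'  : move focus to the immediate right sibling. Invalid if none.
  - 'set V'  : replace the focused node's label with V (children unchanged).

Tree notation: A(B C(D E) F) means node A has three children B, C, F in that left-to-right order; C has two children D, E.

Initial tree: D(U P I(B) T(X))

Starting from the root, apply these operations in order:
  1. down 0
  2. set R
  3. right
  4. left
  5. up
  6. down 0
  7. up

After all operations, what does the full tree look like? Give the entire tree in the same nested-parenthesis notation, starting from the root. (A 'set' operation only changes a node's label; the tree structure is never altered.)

Answer: D(R P I(B) T(X))

Derivation:
Step 1 (down 0): focus=U path=0 depth=1 children=[] left=[] right=['P', 'I', 'T'] parent=D
Step 2 (set R): focus=R path=0 depth=1 children=[] left=[] right=['P', 'I', 'T'] parent=D
Step 3 (right): focus=P path=1 depth=1 children=[] left=['R'] right=['I', 'T'] parent=D
Step 4 (left): focus=R path=0 depth=1 children=[] left=[] right=['P', 'I', 'T'] parent=D
Step 5 (up): focus=D path=root depth=0 children=['R', 'P', 'I', 'T'] (at root)
Step 6 (down 0): focus=R path=0 depth=1 children=[] left=[] right=['P', 'I', 'T'] parent=D
Step 7 (up): focus=D path=root depth=0 children=['R', 'P', 'I', 'T'] (at root)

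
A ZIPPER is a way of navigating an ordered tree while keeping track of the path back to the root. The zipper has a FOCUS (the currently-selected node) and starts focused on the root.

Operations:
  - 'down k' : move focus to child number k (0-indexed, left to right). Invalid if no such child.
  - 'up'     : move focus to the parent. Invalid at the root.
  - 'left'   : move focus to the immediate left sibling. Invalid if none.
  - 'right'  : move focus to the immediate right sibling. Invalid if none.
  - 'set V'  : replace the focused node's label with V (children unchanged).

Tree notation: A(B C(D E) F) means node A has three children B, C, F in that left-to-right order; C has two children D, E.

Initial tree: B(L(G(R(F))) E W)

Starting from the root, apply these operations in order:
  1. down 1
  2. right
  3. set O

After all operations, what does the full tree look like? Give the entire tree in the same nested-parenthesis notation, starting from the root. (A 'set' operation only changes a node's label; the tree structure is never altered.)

Answer: B(L(G(R(F))) E O)

Derivation:
Step 1 (down 1): focus=E path=1 depth=1 children=[] left=['L'] right=['W'] parent=B
Step 2 (right): focus=W path=2 depth=1 children=[] left=['L', 'E'] right=[] parent=B
Step 3 (set O): focus=O path=2 depth=1 children=[] left=['L', 'E'] right=[] parent=B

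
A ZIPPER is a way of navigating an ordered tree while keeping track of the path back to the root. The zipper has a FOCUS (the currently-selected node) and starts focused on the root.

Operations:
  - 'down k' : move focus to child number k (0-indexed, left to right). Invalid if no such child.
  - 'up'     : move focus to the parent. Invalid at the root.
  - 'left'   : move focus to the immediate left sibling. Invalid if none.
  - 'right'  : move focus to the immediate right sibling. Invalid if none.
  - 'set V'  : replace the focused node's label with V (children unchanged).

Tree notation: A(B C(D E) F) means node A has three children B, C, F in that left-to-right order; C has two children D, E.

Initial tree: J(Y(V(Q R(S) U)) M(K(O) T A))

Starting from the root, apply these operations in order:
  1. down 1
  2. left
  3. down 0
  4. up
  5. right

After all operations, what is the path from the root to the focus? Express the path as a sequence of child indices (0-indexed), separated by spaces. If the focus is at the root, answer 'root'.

Answer: 1

Derivation:
Step 1 (down 1): focus=M path=1 depth=1 children=['K', 'T', 'A'] left=['Y'] right=[] parent=J
Step 2 (left): focus=Y path=0 depth=1 children=['V'] left=[] right=['M'] parent=J
Step 3 (down 0): focus=V path=0/0 depth=2 children=['Q', 'R', 'U'] left=[] right=[] parent=Y
Step 4 (up): focus=Y path=0 depth=1 children=['V'] left=[] right=['M'] parent=J
Step 5 (right): focus=M path=1 depth=1 children=['K', 'T', 'A'] left=['Y'] right=[] parent=J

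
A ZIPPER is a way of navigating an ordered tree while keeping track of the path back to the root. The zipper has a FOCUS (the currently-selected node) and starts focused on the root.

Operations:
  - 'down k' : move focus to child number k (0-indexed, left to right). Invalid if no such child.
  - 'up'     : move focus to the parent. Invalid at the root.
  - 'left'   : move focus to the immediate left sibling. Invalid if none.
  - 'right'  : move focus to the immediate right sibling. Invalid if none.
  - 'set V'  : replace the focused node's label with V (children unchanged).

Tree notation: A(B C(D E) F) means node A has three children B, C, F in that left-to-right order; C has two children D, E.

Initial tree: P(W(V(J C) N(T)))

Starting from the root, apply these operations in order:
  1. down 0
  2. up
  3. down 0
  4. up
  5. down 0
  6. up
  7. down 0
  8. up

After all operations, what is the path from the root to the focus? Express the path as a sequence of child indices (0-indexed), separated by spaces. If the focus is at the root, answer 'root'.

Step 1 (down 0): focus=W path=0 depth=1 children=['V', 'N'] left=[] right=[] parent=P
Step 2 (up): focus=P path=root depth=0 children=['W'] (at root)
Step 3 (down 0): focus=W path=0 depth=1 children=['V', 'N'] left=[] right=[] parent=P
Step 4 (up): focus=P path=root depth=0 children=['W'] (at root)
Step 5 (down 0): focus=W path=0 depth=1 children=['V', 'N'] left=[] right=[] parent=P
Step 6 (up): focus=P path=root depth=0 children=['W'] (at root)
Step 7 (down 0): focus=W path=0 depth=1 children=['V', 'N'] left=[] right=[] parent=P
Step 8 (up): focus=P path=root depth=0 children=['W'] (at root)

Answer: root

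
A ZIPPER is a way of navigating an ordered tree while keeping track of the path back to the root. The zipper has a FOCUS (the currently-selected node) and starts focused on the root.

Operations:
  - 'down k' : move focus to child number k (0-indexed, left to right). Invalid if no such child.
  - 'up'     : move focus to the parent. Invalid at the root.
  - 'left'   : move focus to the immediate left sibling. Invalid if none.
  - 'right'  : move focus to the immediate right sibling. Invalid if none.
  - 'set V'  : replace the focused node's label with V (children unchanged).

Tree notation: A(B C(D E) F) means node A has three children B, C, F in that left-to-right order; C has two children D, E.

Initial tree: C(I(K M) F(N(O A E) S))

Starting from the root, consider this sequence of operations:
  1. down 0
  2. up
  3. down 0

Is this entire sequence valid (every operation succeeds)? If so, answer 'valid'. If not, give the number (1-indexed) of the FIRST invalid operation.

Step 1 (down 0): focus=I path=0 depth=1 children=['K', 'M'] left=[] right=['F'] parent=C
Step 2 (up): focus=C path=root depth=0 children=['I', 'F'] (at root)
Step 3 (down 0): focus=I path=0 depth=1 children=['K', 'M'] left=[] right=['F'] parent=C

Answer: valid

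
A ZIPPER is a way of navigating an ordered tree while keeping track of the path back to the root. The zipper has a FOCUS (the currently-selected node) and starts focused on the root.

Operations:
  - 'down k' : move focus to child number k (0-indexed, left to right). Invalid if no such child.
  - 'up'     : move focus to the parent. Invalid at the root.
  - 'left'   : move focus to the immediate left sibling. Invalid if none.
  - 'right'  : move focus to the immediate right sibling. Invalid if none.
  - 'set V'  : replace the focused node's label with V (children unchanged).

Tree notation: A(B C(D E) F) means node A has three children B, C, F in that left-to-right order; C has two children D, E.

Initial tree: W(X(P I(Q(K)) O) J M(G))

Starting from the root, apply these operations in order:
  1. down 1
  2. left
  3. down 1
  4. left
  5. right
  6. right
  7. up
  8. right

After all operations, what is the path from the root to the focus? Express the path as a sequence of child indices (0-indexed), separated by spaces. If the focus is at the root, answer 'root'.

Step 1 (down 1): focus=J path=1 depth=1 children=[] left=['X'] right=['M'] parent=W
Step 2 (left): focus=X path=0 depth=1 children=['P', 'I', 'O'] left=[] right=['J', 'M'] parent=W
Step 3 (down 1): focus=I path=0/1 depth=2 children=['Q'] left=['P'] right=['O'] parent=X
Step 4 (left): focus=P path=0/0 depth=2 children=[] left=[] right=['I', 'O'] parent=X
Step 5 (right): focus=I path=0/1 depth=2 children=['Q'] left=['P'] right=['O'] parent=X
Step 6 (right): focus=O path=0/2 depth=2 children=[] left=['P', 'I'] right=[] parent=X
Step 7 (up): focus=X path=0 depth=1 children=['P', 'I', 'O'] left=[] right=['J', 'M'] parent=W
Step 8 (right): focus=J path=1 depth=1 children=[] left=['X'] right=['M'] parent=W

Answer: 1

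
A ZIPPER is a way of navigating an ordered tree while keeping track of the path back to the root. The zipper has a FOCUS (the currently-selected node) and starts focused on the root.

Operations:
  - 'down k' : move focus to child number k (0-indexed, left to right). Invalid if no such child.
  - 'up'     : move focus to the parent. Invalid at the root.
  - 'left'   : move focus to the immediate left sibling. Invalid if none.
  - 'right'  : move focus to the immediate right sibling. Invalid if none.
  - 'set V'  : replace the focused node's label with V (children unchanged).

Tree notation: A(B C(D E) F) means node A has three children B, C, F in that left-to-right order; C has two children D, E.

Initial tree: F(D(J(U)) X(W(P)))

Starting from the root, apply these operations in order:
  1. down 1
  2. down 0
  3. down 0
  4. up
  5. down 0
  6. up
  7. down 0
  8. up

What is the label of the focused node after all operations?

Answer: W

Derivation:
Step 1 (down 1): focus=X path=1 depth=1 children=['W'] left=['D'] right=[] parent=F
Step 2 (down 0): focus=W path=1/0 depth=2 children=['P'] left=[] right=[] parent=X
Step 3 (down 0): focus=P path=1/0/0 depth=3 children=[] left=[] right=[] parent=W
Step 4 (up): focus=W path=1/0 depth=2 children=['P'] left=[] right=[] parent=X
Step 5 (down 0): focus=P path=1/0/0 depth=3 children=[] left=[] right=[] parent=W
Step 6 (up): focus=W path=1/0 depth=2 children=['P'] left=[] right=[] parent=X
Step 7 (down 0): focus=P path=1/0/0 depth=3 children=[] left=[] right=[] parent=W
Step 8 (up): focus=W path=1/0 depth=2 children=['P'] left=[] right=[] parent=X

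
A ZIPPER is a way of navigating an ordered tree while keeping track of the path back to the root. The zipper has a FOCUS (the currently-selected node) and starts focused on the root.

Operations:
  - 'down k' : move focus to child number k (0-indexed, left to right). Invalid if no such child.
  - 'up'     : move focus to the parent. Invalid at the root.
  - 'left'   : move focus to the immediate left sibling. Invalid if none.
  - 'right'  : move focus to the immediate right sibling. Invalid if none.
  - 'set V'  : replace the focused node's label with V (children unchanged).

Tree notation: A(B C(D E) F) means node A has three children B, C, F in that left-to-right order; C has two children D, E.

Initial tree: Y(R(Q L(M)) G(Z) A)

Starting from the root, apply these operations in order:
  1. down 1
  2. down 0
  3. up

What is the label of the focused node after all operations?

Step 1 (down 1): focus=G path=1 depth=1 children=['Z'] left=['R'] right=['A'] parent=Y
Step 2 (down 0): focus=Z path=1/0 depth=2 children=[] left=[] right=[] parent=G
Step 3 (up): focus=G path=1 depth=1 children=['Z'] left=['R'] right=['A'] parent=Y

Answer: G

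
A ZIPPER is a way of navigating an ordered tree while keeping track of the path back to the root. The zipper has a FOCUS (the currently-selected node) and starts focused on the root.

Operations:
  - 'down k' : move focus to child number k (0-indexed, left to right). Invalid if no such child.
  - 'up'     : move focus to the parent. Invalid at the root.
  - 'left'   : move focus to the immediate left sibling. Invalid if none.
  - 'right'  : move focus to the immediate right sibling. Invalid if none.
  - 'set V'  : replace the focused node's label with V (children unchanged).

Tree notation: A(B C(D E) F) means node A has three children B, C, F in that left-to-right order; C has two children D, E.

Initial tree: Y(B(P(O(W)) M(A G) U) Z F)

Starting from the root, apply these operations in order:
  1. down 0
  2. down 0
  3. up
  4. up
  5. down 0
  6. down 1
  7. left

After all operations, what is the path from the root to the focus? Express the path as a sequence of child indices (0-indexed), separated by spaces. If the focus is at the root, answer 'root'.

Step 1 (down 0): focus=B path=0 depth=1 children=['P', 'M', 'U'] left=[] right=['Z', 'F'] parent=Y
Step 2 (down 0): focus=P path=0/0 depth=2 children=['O'] left=[] right=['M', 'U'] parent=B
Step 3 (up): focus=B path=0 depth=1 children=['P', 'M', 'U'] left=[] right=['Z', 'F'] parent=Y
Step 4 (up): focus=Y path=root depth=0 children=['B', 'Z', 'F'] (at root)
Step 5 (down 0): focus=B path=0 depth=1 children=['P', 'M', 'U'] left=[] right=['Z', 'F'] parent=Y
Step 6 (down 1): focus=M path=0/1 depth=2 children=['A', 'G'] left=['P'] right=['U'] parent=B
Step 7 (left): focus=P path=0/0 depth=2 children=['O'] left=[] right=['M', 'U'] parent=B

Answer: 0 0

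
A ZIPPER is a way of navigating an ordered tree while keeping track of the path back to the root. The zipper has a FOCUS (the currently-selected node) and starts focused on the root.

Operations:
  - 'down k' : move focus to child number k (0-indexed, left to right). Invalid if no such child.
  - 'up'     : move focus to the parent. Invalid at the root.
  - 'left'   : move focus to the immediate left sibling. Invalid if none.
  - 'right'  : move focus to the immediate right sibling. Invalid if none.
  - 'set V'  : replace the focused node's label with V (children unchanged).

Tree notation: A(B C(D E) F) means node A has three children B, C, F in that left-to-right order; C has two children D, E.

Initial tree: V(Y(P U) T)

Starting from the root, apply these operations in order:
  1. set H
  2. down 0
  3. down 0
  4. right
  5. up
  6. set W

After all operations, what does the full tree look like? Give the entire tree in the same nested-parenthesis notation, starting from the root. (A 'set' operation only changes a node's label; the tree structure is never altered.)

Answer: H(W(P U) T)

Derivation:
Step 1 (set H): focus=H path=root depth=0 children=['Y', 'T'] (at root)
Step 2 (down 0): focus=Y path=0 depth=1 children=['P', 'U'] left=[] right=['T'] parent=H
Step 3 (down 0): focus=P path=0/0 depth=2 children=[] left=[] right=['U'] parent=Y
Step 4 (right): focus=U path=0/1 depth=2 children=[] left=['P'] right=[] parent=Y
Step 5 (up): focus=Y path=0 depth=1 children=['P', 'U'] left=[] right=['T'] parent=H
Step 6 (set W): focus=W path=0 depth=1 children=['P', 'U'] left=[] right=['T'] parent=H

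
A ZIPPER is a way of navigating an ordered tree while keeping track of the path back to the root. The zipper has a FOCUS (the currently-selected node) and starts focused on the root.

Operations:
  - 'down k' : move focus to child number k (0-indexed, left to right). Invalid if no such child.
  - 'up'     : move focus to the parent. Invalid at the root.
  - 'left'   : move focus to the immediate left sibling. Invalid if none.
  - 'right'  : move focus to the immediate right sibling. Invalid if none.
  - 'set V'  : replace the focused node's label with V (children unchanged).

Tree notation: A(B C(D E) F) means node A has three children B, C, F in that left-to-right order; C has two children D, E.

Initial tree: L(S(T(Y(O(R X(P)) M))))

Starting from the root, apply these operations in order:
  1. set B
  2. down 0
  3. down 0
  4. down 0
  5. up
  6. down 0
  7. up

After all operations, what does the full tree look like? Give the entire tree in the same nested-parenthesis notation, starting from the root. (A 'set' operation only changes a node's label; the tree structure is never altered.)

Step 1 (set B): focus=B path=root depth=0 children=['S'] (at root)
Step 2 (down 0): focus=S path=0 depth=1 children=['T'] left=[] right=[] parent=B
Step 3 (down 0): focus=T path=0/0 depth=2 children=['Y'] left=[] right=[] parent=S
Step 4 (down 0): focus=Y path=0/0/0 depth=3 children=['O', 'M'] left=[] right=[] parent=T
Step 5 (up): focus=T path=0/0 depth=2 children=['Y'] left=[] right=[] parent=S
Step 6 (down 0): focus=Y path=0/0/0 depth=3 children=['O', 'M'] left=[] right=[] parent=T
Step 7 (up): focus=T path=0/0 depth=2 children=['Y'] left=[] right=[] parent=S

Answer: B(S(T(Y(O(R X(P)) M))))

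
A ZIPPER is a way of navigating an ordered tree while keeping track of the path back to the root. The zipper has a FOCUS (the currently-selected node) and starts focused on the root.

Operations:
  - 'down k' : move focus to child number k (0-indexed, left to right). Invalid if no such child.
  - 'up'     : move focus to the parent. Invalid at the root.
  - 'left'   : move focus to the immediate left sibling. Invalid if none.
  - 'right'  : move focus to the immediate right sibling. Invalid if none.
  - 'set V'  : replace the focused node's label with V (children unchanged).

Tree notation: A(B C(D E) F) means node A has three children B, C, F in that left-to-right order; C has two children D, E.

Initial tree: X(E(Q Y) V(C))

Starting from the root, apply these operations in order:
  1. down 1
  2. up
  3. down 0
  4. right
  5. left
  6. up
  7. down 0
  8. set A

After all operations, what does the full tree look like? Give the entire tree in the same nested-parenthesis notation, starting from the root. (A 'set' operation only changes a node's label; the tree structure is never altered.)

Step 1 (down 1): focus=V path=1 depth=1 children=['C'] left=['E'] right=[] parent=X
Step 2 (up): focus=X path=root depth=0 children=['E', 'V'] (at root)
Step 3 (down 0): focus=E path=0 depth=1 children=['Q', 'Y'] left=[] right=['V'] parent=X
Step 4 (right): focus=V path=1 depth=1 children=['C'] left=['E'] right=[] parent=X
Step 5 (left): focus=E path=0 depth=1 children=['Q', 'Y'] left=[] right=['V'] parent=X
Step 6 (up): focus=X path=root depth=0 children=['E', 'V'] (at root)
Step 7 (down 0): focus=E path=0 depth=1 children=['Q', 'Y'] left=[] right=['V'] parent=X
Step 8 (set A): focus=A path=0 depth=1 children=['Q', 'Y'] left=[] right=['V'] parent=X

Answer: X(A(Q Y) V(C))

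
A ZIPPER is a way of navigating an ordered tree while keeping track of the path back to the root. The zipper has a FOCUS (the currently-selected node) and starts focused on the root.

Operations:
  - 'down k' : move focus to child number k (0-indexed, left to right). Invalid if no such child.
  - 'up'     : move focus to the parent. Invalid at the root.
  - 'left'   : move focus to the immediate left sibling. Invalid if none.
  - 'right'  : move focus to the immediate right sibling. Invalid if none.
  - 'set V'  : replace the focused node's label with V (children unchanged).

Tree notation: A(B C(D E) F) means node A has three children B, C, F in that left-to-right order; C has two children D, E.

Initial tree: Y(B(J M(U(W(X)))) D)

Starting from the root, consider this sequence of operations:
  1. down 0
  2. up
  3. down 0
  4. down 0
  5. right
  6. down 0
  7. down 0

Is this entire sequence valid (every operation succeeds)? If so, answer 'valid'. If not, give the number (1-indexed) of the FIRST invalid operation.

Answer: valid

Derivation:
Step 1 (down 0): focus=B path=0 depth=1 children=['J', 'M'] left=[] right=['D'] parent=Y
Step 2 (up): focus=Y path=root depth=0 children=['B', 'D'] (at root)
Step 3 (down 0): focus=B path=0 depth=1 children=['J', 'M'] left=[] right=['D'] parent=Y
Step 4 (down 0): focus=J path=0/0 depth=2 children=[] left=[] right=['M'] parent=B
Step 5 (right): focus=M path=0/1 depth=2 children=['U'] left=['J'] right=[] parent=B
Step 6 (down 0): focus=U path=0/1/0 depth=3 children=['W'] left=[] right=[] parent=M
Step 7 (down 0): focus=W path=0/1/0/0 depth=4 children=['X'] left=[] right=[] parent=U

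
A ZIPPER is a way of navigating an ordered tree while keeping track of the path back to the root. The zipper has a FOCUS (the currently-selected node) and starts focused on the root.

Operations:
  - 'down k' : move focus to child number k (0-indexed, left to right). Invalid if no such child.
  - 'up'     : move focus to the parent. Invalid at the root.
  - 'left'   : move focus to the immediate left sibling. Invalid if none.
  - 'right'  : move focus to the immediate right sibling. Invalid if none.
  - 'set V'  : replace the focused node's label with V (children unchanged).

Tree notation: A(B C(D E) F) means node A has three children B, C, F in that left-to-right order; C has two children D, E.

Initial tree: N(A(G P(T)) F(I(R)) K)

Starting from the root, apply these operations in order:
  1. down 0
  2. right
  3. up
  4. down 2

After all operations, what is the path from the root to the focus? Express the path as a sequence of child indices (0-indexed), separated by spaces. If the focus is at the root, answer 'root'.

Answer: 2

Derivation:
Step 1 (down 0): focus=A path=0 depth=1 children=['G', 'P'] left=[] right=['F', 'K'] parent=N
Step 2 (right): focus=F path=1 depth=1 children=['I'] left=['A'] right=['K'] parent=N
Step 3 (up): focus=N path=root depth=0 children=['A', 'F', 'K'] (at root)
Step 4 (down 2): focus=K path=2 depth=1 children=[] left=['A', 'F'] right=[] parent=N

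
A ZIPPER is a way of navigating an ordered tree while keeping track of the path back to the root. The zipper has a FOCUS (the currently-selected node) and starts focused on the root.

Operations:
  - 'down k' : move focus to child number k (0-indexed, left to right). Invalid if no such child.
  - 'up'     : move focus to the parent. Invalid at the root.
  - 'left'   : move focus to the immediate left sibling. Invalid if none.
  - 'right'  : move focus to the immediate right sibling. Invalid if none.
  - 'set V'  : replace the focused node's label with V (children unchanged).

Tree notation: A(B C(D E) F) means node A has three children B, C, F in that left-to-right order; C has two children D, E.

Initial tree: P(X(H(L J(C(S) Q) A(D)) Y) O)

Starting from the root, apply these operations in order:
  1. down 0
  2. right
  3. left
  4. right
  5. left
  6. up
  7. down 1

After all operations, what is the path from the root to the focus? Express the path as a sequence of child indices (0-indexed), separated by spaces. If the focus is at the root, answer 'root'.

Answer: 1

Derivation:
Step 1 (down 0): focus=X path=0 depth=1 children=['H', 'Y'] left=[] right=['O'] parent=P
Step 2 (right): focus=O path=1 depth=1 children=[] left=['X'] right=[] parent=P
Step 3 (left): focus=X path=0 depth=1 children=['H', 'Y'] left=[] right=['O'] parent=P
Step 4 (right): focus=O path=1 depth=1 children=[] left=['X'] right=[] parent=P
Step 5 (left): focus=X path=0 depth=1 children=['H', 'Y'] left=[] right=['O'] parent=P
Step 6 (up): focus=P path=root depth=0 children=['X', 'O'] (at root)
Step 7 (down 1): focus=O path=1 depth=1 children=[] left=['X'] right=[] parent=P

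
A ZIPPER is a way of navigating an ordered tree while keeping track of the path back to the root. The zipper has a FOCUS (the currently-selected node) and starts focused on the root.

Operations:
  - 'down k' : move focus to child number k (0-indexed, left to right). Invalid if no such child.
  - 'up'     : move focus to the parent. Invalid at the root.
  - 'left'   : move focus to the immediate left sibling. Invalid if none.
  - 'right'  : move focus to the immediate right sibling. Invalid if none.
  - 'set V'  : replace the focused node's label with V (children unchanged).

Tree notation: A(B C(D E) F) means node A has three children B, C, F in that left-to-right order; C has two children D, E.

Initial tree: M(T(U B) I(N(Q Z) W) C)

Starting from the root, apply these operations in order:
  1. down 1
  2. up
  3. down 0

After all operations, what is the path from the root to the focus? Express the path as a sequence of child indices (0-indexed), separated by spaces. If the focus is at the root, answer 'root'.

Answer: 0

Derivation:
Step 1 (down 1): focus=I path=1 depth=1 children=['N', 'W'] left=['T'] right=['C'] parent=M
Step 2 (up): focus=M path=root depth=0 children=['T', 'I', 'C'] (at root)
Step 3 (down 0): focus=T path=0 depth=1 children=['U', 'B'] left=[] right=['I', 'C'] parent=M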